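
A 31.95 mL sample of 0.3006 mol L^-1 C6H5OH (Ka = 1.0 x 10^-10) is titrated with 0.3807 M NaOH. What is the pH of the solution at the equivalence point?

11.61

n(C6H5OH) = 0.3006 x 0.03195 = 0.009604 mol; V(NaOH) at equivalence = 0.009604/0.3807 = 0.02523 L.
At equivalence all the acid is converted to C6H5O-; total volume = 0.03195 + 0.02523 = 0.05718 L, so [C6H5O-] = 0.009604/0.05718 = 0.1680 M.
Kb = Kw/Ka = 1.0e-14 / 1.0 x 10^-10 = 0.000100.
[OH^-] = sqrt(Kb x [C6H5O-]) = sqrt(0.000100 x 0.1680) = 0.00410 M.
pOH = 2.39, so pH = 14.00 - 2.39 = 11.61.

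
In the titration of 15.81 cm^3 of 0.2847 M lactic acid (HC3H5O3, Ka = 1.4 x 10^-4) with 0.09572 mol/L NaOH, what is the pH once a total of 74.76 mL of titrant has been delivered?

n(acid) = 0.2847 x 0.01581 = 0.004501 mol; n(NaOH) added = 0.09572 x 0.07476 = 0.007156 mol.
Base is in excess by 0.007156 - 0.004501 = 0.002655 mol in a total volume of 0.09057 L.
[OH^-] = 0.002655/0.09057 = 0.02931 M, so pOH = 1.53 and pH = 14.00 - 1.53 = 12.47.

12.47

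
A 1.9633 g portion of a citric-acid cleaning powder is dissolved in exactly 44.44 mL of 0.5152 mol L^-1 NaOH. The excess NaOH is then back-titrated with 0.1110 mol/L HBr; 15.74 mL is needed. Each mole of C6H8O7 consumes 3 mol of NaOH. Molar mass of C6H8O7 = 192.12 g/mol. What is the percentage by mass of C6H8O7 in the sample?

Total n(NaOH) added = 0.5152 x 0.04444 = 0.02290 mol.
n(HBr) used = 0.1110 x 0.01574 = 0.001747 mol, which equals the excess n(NaOH).
So n(NaOH) consumed by the sample = 0.02290 - 0.001747 = 0.02115 mol.
n(C6H8O7) = 0.02115 / 3 = 0.007049 mol.
mass C6H8O7 = 0.007049 x 192.12 = 1.354 g, so %C6H8O7 = 1.354/1.9633 x 100 = 69.0%.

69.0%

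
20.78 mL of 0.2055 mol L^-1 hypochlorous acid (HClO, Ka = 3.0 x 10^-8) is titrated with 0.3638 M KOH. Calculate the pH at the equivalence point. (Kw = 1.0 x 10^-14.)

10.32

n(HClO) = 0.2055 x 0.02078 = 0.004270 mol; V(KOH) at equivalence = 0.004270/0.3638 = 0.01174 L.
At equivalence all the acid is converted to ClO-; total volume = 0.02078 + 0.01174 = 0.03252 L, so [ClO-] = 0.004270/0.03252 = 0.1313 M.
Kb = Kw/Ka = 1.0e-14 / 3.0 x 10^-8 = 3.33e-7.
[OH^-] = sqrt(Kb x [ClO-]) = sqrt(3.33e-7 x 0.1313) = 0.000209 M.
pOH = 3.68, so pH = 14.00 - 3.68 = 10.32.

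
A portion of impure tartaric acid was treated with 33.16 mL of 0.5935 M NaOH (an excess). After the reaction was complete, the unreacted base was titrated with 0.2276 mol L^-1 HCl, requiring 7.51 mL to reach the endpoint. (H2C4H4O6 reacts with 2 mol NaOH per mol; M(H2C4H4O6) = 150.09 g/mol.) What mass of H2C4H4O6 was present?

Total n(NaOH) added = 0.5935 x 0.03316 = 0.01968 mol.
n(HCl) used = 0.2276 x 0.007510 = 0.001709 mol, which equals the excess n(NaOH).
So n(NaOH) consumed by the sample = 0.01968 - 0.001709 = 0.01797 mol.
n(H2C4H4O6) = 0.01797 / 2 = 0.008986 mol.
mass = 0.008986 mol x 150.09 g/mol = 1.35 g.

1.35 g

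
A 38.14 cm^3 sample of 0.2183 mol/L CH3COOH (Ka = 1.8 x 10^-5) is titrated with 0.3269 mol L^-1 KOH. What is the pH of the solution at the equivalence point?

8.93

n(CH3COOH) = 0.2183 x 0.03814 = 0.008326 mol; V(KOH) at equivalence = 0.008326/0.3269 = 0.02547 L.
At equivalence all the acid is converted to CH3COO-; total volume = 0.03814 + 0.02547 = 0.06361 L, so [CH3COO-] = 0.008326/0.06361 = 0.1309 M.
Kb = Kw/Ka = 1.0e-14 / 1.8 x 10^-5 = 5.56e-10.
[OH^-] = sqrt(Kb x [CH3COO-]) = sqrt(5.56e-10 x 0.1309) = 8.53e-6 M.
pOH = 5.07, so pH = 14.00 - 5.07 = 8.93.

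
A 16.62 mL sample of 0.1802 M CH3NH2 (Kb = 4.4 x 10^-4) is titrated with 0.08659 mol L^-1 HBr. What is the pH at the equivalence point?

5.94

n(CH3NH2) = 0.1802 x 0.01662 = 0.002995 mol; V(HBr) at equivalence = 0.002995/0.08659 = 0.03459 L.
At equivalence the base is fully converted to CH3NH3+; total volume = 0.05121 L, so [CH3NH3+] = 0.002995/0.05121 = 0.05849 M.
Ka(CH3NH3+) = Kw/Kb = 1.0e-14 / 4.4 x 10^-4 = 2.27e-11.
[H^+] = sqrt(Ka x [CH3NH3+]) = sqrt(2.27e-11 x 0.05849) = 1.15e-6 M.
pH = -log(1.15e-6) = 5.94.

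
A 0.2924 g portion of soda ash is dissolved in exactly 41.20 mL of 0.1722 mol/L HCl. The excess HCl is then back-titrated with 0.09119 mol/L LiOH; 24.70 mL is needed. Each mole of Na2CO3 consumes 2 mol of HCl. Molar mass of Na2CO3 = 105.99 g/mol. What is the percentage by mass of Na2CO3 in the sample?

Total n(HCl) added = 0.1722 x 0.04120 = 0.007095 mol.
n(LiOH) used = 0.09119 x 0.02470 = 0.002252 mol, which equals the excess n(HCl).
So n(HCl) consumed by the sample = 0.007095 - 0.002252 = 0.004842 mol.
n(Na2CO3) = 0.004842 / 2 = 0.002421 mol.
mass Na2CO3 = 0.002421 x 105.99 = 0.2566 g, so %Na2CO3 = 0.2566/0.2924 x 100 = 87.8%.

87.8%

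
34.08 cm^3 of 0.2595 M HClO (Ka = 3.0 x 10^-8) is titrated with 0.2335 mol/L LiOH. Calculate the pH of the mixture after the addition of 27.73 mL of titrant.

7.96

Initial n(HClO) = 0.2595 x 0.03408 = 0.008844 mol.
n(LiOH) added = 0.2335 x 0.02773 = 0.006475 mol, converting that many moles of HClO to ClO-.
Remaining n(HClO) = 0.002369 mol; n(ClO-) = 0.006475 mol.
By Henderson-Hasselbalch, pH = pKa + log([A^-]/[HA]) = 7.52 + log(0.006475/0.002369) = 7.52 + (+0.44) = 7.96.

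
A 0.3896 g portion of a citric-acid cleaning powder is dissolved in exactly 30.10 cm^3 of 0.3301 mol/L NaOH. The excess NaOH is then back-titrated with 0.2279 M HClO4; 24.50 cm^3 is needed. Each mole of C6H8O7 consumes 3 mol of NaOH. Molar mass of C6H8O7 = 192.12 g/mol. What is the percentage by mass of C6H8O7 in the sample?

Total n(NaOH) added = 0.3301 x 0.03010 = 0.009936 mol.
n(HClO4) used = 0.2279 x 0.02450 = 0.005584 mol, which equals the excess n(NaOH).
So n(NaOH) consumed by the sample = 0.009936 - 0.005584 = 0.004352 mol.
n(C6H8O7) = 0.004352 / 3 = 0.001451 mol.
mass C6H8O7 = 0.001451 x 192.12 = 0.2787 g, so %C6H8O7 = 0.2787/0.3896 x 100 = 71.5%.

71.5%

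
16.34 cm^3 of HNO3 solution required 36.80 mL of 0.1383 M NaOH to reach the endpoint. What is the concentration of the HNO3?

0.311 M

n(NaOH) delivered = 0.1383 x 0.03680 = 0.005089 mol.
For a 1:1 reaction, n(HNO3) = 0.005089 mol.
[HNO3] = 0.005089 mol / 0.01634 L = 0.311 M.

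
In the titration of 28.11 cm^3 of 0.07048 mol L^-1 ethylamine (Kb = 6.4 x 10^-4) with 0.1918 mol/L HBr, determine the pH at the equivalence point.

n(C2H5NH2) = 0.07048 x 0.02811 = 0.001981 mol; V(HBr) at equivalence = 0.001981/0.1918 = 0.01033 L.
At equivalence the base is fully converted to C2H5NH3+; total volume = 0.03844 L, so [C2H5NH3+] = 0.001981/0.03844 = 0.05154 M.
Ka(C2H5NH3+) = Kw/Kb = 1.0e-14 / 6.4 x 10^-4 = 1.56e-11.
[H^+] = sqrt(Ka x [C2H5NH3+]) = sqrt(1.56e-11 x 0.05154) = 8.97e-7 M.
pH = -log(8.97e-7) = 6.05.

6.05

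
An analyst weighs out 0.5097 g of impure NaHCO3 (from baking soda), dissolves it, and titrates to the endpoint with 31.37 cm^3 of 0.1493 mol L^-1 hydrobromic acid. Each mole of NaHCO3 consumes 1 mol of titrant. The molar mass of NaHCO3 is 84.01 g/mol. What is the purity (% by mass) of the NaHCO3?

n(HBr) = 0.1493 x 0.03137 = 0.004684 mol.
n(NaHCO3) = 0.004684 / 1 = 0.004684 mol.
mass of NaHCO3 = 0.004684 x 84.01 = 0.3935 g.
% purity = 0.3935 / 0.5097 x 100 = 77.2%.

77.2%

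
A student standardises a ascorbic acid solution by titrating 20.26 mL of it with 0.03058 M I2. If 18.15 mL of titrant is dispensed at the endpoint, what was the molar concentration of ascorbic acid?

0.0274 M

n(I2) = 0.03058 x 0.01815 = 0.0005550 mol.
From the balanced equation, 1 mol I2 reacts with 1 mol ascorbic acid, so n(ascorbic acid) = 0.0005550 x 1/1 = 0.0005550 mol.
[ascorbic acid] = 0.0005550 / 0.02026 L = 0.0274 M.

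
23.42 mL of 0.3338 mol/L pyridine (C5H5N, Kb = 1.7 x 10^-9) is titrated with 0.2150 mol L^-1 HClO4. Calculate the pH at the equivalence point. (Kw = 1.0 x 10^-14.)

n(C5H5N) = 0.3338 x 0.02342 = 0.007818 mol; V(HClO4) at equivalence = 0.007818/0.2150 = 0.03636 L.
At equivalence the base is fully converted to C5H5NH+; total volume = 0.05978 L, so [C5H5NH+] = 0.007818/0.05978 = 0.1308 M.
Ka(C5H5NH+) = Kw/Kb = 1.0e-14 / 1.7 x 10^-9 = 5.88e-6.
[H^+] = sqrt(Ka x [C5H5NH+]) = sqrt(5.88e-6 x 0.1308) = 0.000877 M.
pH = -log(0.000877) = 3.06.

3.06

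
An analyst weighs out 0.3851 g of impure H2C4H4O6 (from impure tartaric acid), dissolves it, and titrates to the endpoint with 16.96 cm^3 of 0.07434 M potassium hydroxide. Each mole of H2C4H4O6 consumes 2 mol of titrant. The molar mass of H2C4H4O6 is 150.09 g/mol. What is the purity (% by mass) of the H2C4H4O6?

24.6%

n(KOH) = 0.07434 x 0.01696 = 0.001261 mol.
n(H2C4H4O6) = 0.001261 / 2 = 0.0006304 mol.
mass of H2C4H4O6 = 0.0006304 x 150.09 = 0.09462 g.
% purity = 0.09462 / 0.3851 x 100 = 24.6%.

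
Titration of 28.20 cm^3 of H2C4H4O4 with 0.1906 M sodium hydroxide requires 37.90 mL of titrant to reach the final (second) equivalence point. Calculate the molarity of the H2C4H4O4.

n(NaOH) = 0.1906 x 0.03790 = 0.007224 mol.
At the final (second) equivalence point, 2 mol OH^- react per mol H2C4H4O4, so n(H2C4H4O4) = 0.007224 / 2 = 0.003612 mol.
[H2C4H4O4] = 0.003612 / 0.02820 L = 0.128 M.

0.128 M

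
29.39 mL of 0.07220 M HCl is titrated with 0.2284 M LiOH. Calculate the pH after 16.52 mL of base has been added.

n(acid) = 0.07220 x 0.02939 = 0.002122 mol; n(LiOH) added = 0.2284 x 0.01652 = 0.003773 mol.
Base is in excess by 0.003773 - 0.002122 = 0.001651 mol in a total volume of 0.04591 L.
[OH^-] = 0.001651/0.04591 = 0.03597 M, so pOH = 1.44 and pH = 14.00 - 1.44 = 12.56.

12.56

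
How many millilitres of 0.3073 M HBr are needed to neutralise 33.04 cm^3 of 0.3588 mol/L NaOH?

n(NaOH) = 0.3588 mol/L x 0.03304 L = 0.01185 mol.
At equivalence n(HBr) = n(NaOH) = 0.01185 mol.
V(HBr) = 0.01185 / 0.3073 = 0.03858 L = 38.6 mL.

38.6 mL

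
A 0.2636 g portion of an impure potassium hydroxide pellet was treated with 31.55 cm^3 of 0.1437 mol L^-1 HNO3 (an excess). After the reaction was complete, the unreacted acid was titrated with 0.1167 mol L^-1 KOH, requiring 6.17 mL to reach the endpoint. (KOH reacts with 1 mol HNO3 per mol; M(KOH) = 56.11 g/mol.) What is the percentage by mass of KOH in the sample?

Total n(HNO3) added = 0.1437 x 0.03155 = 0.004534 mol.
n(KOH) used = 0.1167 x 0.006170 = 0.0007200 mol, which equals the excess n(HNO3).
So n(HNO3) consumed by the sample = 0.004534 - 0.0007200 = 0.003814 mol.
n(KOH) = 0.003814 / 1 = 0.003814 mol.
mass KOH = 0.003814 x 56.11 = 0.2140 g, so %KOH = 0.2140/0.2636 x 100 = 81.2%.

81.2%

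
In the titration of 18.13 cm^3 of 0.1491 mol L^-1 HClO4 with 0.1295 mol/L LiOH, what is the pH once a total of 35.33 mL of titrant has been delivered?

n(acid) = 0.1491 x 0.01813 = 0.002703 mol; n(LiOH) added = 0.1295 x 0.03533 = 0.004575 mol.
Base is in excess by 0.004575 - 0.002703 = 0.001872 mol in a total volume of 0.05346 L.
[OH^-] = 0.001872/0.05346 = 0.03502 M, so pOH = 1.46 and pH = 14.00 - 1.46 = 12.54.

12.54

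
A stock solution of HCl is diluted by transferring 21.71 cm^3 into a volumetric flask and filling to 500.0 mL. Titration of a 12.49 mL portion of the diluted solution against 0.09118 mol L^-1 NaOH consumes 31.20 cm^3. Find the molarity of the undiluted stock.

n(NaOH) = 0.09118 x 0.03120 = 0.002845 mol.
n(HCl) in the aliquot = 0.002845 mol.
[diluted HCl] = 0.002845 / 0.01249 = 0.2278 M.
Dilution factor = 500.0/21.71 = 23.03, so [stock] = 0.2278 x 23.03 = 5.25 M.

5.25 M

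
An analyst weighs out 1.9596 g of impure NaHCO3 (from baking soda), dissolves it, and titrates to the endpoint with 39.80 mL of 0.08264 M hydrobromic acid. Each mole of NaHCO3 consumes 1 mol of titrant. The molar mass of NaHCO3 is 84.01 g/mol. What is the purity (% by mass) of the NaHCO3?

n(HBr) = 0.08264 x 0.03980 = 0.003289 mol.
n(NaHCO3) = 0.003289 / 1 = 0.003289 mol.
mass of NaHCO3 = 0.003289 x 84.01 = 0.2763 g.
% purity = 0.2763 / 1.9596 x 100 = 14.1%.

14.1%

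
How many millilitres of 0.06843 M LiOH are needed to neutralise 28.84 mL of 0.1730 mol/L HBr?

n(HBr) = 0.1730 mol/L x 0.02884 L = 0.004989 mol.
At equivalence n(LiOH) = n(HBr) = 0.004989 mol.
V(LiOH) = 0.004989 / 0.06843 = 0.07291 L = 72.9 mL.

72.9 mL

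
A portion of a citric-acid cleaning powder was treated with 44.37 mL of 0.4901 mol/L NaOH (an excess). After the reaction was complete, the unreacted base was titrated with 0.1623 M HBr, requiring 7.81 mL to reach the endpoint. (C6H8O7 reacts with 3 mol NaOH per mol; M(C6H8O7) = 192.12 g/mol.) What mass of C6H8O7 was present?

Total n(NaOH) added = 0.4901 x 0.04437 = 0.02175 mol.
n(HBr) used = 0.1623 x 0.007810 = 0.001268 mol, which equals the excess n(NaOH).
So n(NaOH) consumed by the sample = 0.02175 - 0.001268 = 0.02048 mol.
n(C6H8O7) = 0.02048 / 3 = 0.006826 mol.
mass = 0.006826 mol x 192.12 g/mol = 1.31 g.

1.31 g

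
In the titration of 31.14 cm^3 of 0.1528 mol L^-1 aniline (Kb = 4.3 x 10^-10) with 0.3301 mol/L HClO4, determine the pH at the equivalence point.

2.81

n(C6H5NH2) = 0.1528 x 0.03114 = 0.004758 mol; V(HClO4) at equivalence = 0.004758/0.3301 = 0.01441 L.
At equivalence the base is fully converted to C6H5NH3+; total volume = 0.04555 L, so [C6H5NH3+] = 0.004758/0.04555 = 0.1045 M.
Ka(C6H5NH3+) = Kw/Kb = 1.0e-14 / 4.3 x 10^-10 = 2.33e-5.
[H^+] = sqrt(Ka x [C6H5NH3+]) = sqrt(2.33e-5 x 0.1045) = 0.00156 M.
pH = -log(0.00156) = 2.81.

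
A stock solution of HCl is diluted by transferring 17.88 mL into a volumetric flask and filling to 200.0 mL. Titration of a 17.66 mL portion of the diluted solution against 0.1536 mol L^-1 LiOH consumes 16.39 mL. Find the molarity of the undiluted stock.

n(LiOH) = 0.1536 x 0.01639 = 0.002518 mol.
n(HCl) in the aliquot = 0.002518 mol.
[diluted HCl] = 0.002518 / 0.01766 = 0.1426 M.
Dilution factor = 200.0/17.88 = 11.19, so [stock] = 0.1426 x 11.19 = 1.59 M.

1.59 M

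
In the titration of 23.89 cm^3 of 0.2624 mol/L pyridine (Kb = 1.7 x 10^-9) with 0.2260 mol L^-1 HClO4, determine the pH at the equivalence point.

3.07

n(C5H5N) = 0.2624 x 0.02389 = 0.006269 mol; V(HClO4) at equivalence = 0.006269/0.2260 = 0.02774 L.
At equivalence the base is fully converted to C5H5NH+; total volume = 0.05163 L, so [C5H5NH+] = 0.006269/0.05163 = 0.1214 M.
Ka(C5H5NH+) = Kw/Kb = 1.0e-14 / 1.7 x 10^-9 = 5.88e-6.
[H^+] = sqrt(Ka x [C5H5NH+]) = sqrt(5.88e-6 x 0.1214) = 0.000845 M.
pH = -log(0.000845) = 3.07.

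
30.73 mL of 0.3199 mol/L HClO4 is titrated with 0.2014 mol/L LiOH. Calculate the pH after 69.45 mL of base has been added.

12.62

n(acid) = 0.3199 x 0.03073 = 0.009831 mol; n(LiOH) added = 0.2014 x 0.06945 = 0.01399 mol.
Base is in excess by 0.01399 - 0.009831 = 0.004157 mol in a total volume of 0.1002 L.
[OH^-] = 0.004157/0.1002 = 0.04149 M, so pOH = 1.38 and pH = 14.00 - 1.38 = 12.62.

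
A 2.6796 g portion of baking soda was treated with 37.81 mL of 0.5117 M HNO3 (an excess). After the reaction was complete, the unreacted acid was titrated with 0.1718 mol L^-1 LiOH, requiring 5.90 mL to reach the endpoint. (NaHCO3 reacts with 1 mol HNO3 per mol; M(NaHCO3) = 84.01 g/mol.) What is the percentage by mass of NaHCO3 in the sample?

57.5%

Total n(HNO3) added = 0.5117 x 0.03781 = 0.01935 mol.
n(LiOH) used = 0.1718 x 0.005900 = 0.001014 mol, which equals the excess n(HNO3).
So n(HNO3) consumed by the sample = 0.01935 - 0.001014 = 0.01833 mol.
n(NaHCO3) = 0.01833 / 1 = 0.01833 mol.
mass NaHCO3 = 0.01833 x 84.01 = 1.540 g, so %NaHCO3 = 1.540/2.6796 x 100 = 57.5%.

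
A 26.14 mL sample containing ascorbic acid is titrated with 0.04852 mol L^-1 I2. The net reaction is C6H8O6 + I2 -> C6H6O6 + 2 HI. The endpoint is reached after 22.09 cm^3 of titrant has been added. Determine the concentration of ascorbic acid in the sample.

n(I2) = 0.04852 x 0.02209 = 0.001072 mol.
From the balanced equation, 1 mol I2 reacts with 1 mol ascorbic acid, so n(ascorbic acid) = 0.001072 x 1/1 = 0.001072 mol.
[ascorbic acid] = 0.001072 / 0.02614 L = 0.0410 M.

0.0410 M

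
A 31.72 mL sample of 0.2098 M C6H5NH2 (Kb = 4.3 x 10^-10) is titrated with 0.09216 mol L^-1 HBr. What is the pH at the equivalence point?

2.91

n(C6H5NH2) = 0.2098 x 0.03172 = 0.006655 mol; V(HBr) at equivalence = 0.006655/0.09216 = 0.07221 L.
At equivalence the base is fully converted to C6H5NH3+; total volume = 0.1039 L, so [C6H5NH3+] = 0.006655/0.1039 = 0.06403 M.
Ka(C6H5NH3+) = Kw/Kb = 1.0e-14 / 4.3 x 10^-10 = 2.33e-5.
[H^+] = sqrt(Ka x [C6H5NH3+]) = sqrt(2.33e-5 x 0.06403) = 0.00122 M.
pH = -log(0.00122) = 2.91.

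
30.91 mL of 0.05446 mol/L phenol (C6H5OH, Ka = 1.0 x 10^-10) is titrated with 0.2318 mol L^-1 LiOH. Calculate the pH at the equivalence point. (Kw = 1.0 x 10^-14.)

11.32

n(C6H5OH) = 0.05446 x 0.03091 = 0.001683 mol; V(LiOH) at equivalence = 0.001683/0.2318 = 0.007262 L.
At equivalence all the acid is converted to C6H5O-; total volume = 0.03091 + 0.007262 = 0.03817 L, so [C6H5O-] = 0.001683/0.03817 = 0.04410 M.
Kb = Kw/Ka = 1.0e-14 / 1.0 x 10^-10 = 0.000100.
[OH^-] = sqrt(Kb x [C6H5O-]) = sqrt(0.000100 x 0.04410) = 0.00210 M.
pOH = 2.68, so pH = 14.00 - 2.68 = 11.32.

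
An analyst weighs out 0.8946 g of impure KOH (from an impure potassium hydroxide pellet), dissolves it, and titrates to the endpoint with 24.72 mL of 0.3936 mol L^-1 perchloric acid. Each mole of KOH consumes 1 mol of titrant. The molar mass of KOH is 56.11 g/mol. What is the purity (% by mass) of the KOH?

n(HClO4) = 0.3936 x 0.02472 = 0.009730 mol.
n(KOH) = 0.009730 / 1 = 0.009730 mol.
mass of KOH = 0.009730 x 56.11 = 0.5459 g.
% purity = 0.5459 / 0.8946 x 100 = 61.0%.

61.0%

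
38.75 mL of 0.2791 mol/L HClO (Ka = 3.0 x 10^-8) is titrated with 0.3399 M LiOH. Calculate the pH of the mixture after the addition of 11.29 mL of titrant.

7.26

Initial n(HClO) = 0.2791 x 0.03875 = 0.01082 mol.
n(LiOH) added = 0.3399 x 0.01129 = 0.003837 mol, converting that many moles of HClO to ClO-.
Remaining n(HClO) = 0.006978 mol; n(ClO-) = 0.003837 mol.
By Henderson-Hasselbalch, pH = pKa + log([A^-]/[HA]) = 7.52 + log(0.003837/0.006978) = 7.52 + (-0.26) = 7.26.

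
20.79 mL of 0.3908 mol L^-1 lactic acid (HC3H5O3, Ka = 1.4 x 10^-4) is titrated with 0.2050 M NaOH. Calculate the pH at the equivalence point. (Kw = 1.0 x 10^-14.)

8.49

n(HC3H5O3) = 0.3908 x 0.02079 = 0.008125 mol; V(NaOH) at equivalence = 0.008125/0.2050 = 0.03963 L.
At equivalence all the acid is converted to C3H5O3-; total volume = 0.02079 + 0.03963 = 0.06042 L, so [C3H5O3-] = 0.008125/0.06042 = 0.1345 M.
Kb = Kw/Ka = 1.0e-14 / 1.4 x 10^-4 = 7.14e-11.
[OH^-] = sqrt(Kb x [C3H5O3-]) = sqrt(7.14e-11 x 0.1345) = 3.10e-6 M.
pOH = 5.51, so pH = 14.00 - 5.51 = 8.49.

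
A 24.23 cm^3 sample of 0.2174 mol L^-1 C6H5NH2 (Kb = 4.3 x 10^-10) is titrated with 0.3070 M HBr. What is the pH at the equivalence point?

n(C6H5NH2) = 0.2174 x 0.02423 = 0.005268 mol; V(HBr) at equivalence = 0.005268/0.3070 = 0.01716 L.
At equivalence the base is fully converted to C6H5NH3+; total volume = 0.04139 L, so [C6H5NH3+] = 0.005268/0.04139 = 0.1273 M.
Ka(C6H5NH3+) = Kw/Kb = 1.0e-14 / 4.3 x 10^-10 = 2.33e-5.
[H^+] = sqrt(Ka x [C6H5NH3+]) = sqrt(2.33e-5 x 0.1273) = 0.00172 M.
pH = -log(0.00172) = 2.76.

2.76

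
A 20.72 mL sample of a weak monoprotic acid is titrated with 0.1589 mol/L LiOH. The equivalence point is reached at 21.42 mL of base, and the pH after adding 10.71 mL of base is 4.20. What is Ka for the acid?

6.3 x 10^-5

10.71 mL is half of the equivalence volume, so this is the half-equivalence point where [HA] = [A^-].
At half-equivalence pH = pKa, so pKa = 4.20.
Ka = 10^(-4.20) = 6.3 x 10^-5.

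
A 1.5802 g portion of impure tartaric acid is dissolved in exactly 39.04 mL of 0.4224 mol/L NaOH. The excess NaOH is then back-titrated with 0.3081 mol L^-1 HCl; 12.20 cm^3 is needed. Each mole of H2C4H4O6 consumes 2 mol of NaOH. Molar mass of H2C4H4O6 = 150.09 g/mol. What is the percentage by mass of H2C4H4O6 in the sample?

60.5%

Total n(NaOH) added = 0.4224 x 0.03904 = 0.01649 mol.
n(HCl) used = 0.3081 x 0.01220 = 0.003759 mol, which equals the excess n(NaOH).
So n(NaOH) consumed by the sample = 0.01649 - 0.003759 = 0.01273 mol.
n(H2C4H4O6) = 0.01273 / 2 = 0.006366 mol.
mass H2C4H4O6 = 0.006366 x 150.09 = 0.9554 g, so %H2C4H4O6 = 0.9554/1.5802 x 100 = 60.5%.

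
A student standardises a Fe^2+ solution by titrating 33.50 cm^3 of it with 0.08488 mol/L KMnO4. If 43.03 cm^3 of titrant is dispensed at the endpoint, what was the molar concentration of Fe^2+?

0.545 M

n(KMnO4) = 0.08488 x 0.04303 = 0.003652 mol.
From the balanced equation, 1 mol KMnO4 reacts with 5 mol Fe^2+, so n(Fe^2+) = 0.003652 x 5/1 = 0.01826 mol.
[Fe^2+] = 0.01826 / 0.03350 L = 0.545 M.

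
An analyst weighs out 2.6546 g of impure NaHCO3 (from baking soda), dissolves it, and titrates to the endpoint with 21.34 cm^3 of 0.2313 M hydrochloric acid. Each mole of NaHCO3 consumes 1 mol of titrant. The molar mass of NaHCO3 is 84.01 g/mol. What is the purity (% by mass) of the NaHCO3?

15.6%

n(HCl) = 0.2313 x 0.02134 = 0.004936 mol.
n(NaHCO3) = 0.004936 / 1 = 0.004936 mol.
mass of NaHCO3 = 0.004936 x 84.01 = 0.4147 g.
% purity = 0.4147 / 2.6546 x 100 = 15.6%.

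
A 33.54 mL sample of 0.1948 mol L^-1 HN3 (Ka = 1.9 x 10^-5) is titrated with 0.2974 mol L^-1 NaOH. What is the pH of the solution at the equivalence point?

8.90

n(HN3) = 0.1948 x 0.03354 = 0.006534 mol; V(NaOH) at equivalence = 0.006534/0.2974 = 0.02197 L.
At equivalence all the acid is converted to N3-; total volume = 0.03354 + 0.02197 = 0.05551 L, so [N3-] = 0.006534/0.05551 = 0.1177 M.
Kb = Kw/Ka = 1.0e-14 / 1.9 x 10^-5 = 5.26e-10.
[OH^-] = sqrt(Kb x [N3-]) = sqrt(5.26e-10 x 0.1177) = 7.87e-6 M.
pOH = 5.10, so pH = 14.00 - 5.10 = 8.90.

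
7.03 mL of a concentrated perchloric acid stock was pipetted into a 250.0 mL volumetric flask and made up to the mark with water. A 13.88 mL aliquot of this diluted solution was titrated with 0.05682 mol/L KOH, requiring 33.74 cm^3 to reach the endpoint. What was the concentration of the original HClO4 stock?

n(KOH) = 0.05682 x 0.03374 = 0.001917 mol.
n(HClO4) in the aliquot = 0.001917 mol.
[diluted HClO4] = 0.001917 / 0.01388 = 0.1381 M.
Dilution factor = 250.0/7.030 = 35.56, so [stock] = 0.1381 x 35.56 = 4.91 M.

4.91 M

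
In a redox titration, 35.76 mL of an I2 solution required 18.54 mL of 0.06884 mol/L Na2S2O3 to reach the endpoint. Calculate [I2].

n(Na2S2O3) = 0.06884 x 0.01854 = 0.001276 mol.
From the balanced equation, 2 mol Na2S2O3 reacts with 1 mol I2, so n(I2) = 0.001276 x 1/2 = 0.0006381 mol.
[I2] = 0.0006381 / 0.03576 L = 0.0178 M.

0.0178 M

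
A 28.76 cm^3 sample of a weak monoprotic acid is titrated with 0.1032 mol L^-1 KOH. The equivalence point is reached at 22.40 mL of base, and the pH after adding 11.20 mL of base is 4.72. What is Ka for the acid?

11.20 mL is half of the equivalence volume, so this is the half-equivalence point where [HA] = [A^-].
At half-equivalence pH = pKa, so pKa = 4.72.
Ka = 10^(-4.72) = 1.9 x 10^-5.

1.9 x 10^-5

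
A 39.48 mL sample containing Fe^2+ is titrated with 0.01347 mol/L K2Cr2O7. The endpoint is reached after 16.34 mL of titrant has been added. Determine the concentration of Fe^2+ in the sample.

0.0334 M

n(K2Cr2O7) = 0.01347 x 0.01634 = 0.0002201 mol.
From the balanced equation, 1 mol K2Cr2O7 reacts with 6 mol Fe^2+, so n(Fe^2+) = 0.0002201 x 6/1 = 0.001321 mol.
[Fe^2+] = 0.001321 / 0.03948 L = 0.0334 M.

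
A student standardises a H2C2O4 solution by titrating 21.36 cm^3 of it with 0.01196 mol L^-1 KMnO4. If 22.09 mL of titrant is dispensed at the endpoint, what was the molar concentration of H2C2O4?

n(KMnO4) = 0.01196 x 0.02209 = 0.0002642 mol.
From the balanced equation, 2 mol KMnO4 reacts with 5 mol H2C2O4, so n(H2C2O4) = 0.0002642 x 5/2 = 0.0006605 mol.
[H2C2O4] = 0.0006605 / 0.02136 L = 0.0309 M.

0.0309 M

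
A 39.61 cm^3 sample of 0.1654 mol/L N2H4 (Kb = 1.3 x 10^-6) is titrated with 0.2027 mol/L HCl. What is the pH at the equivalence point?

4.58

n(N2H4) = 0.1654 x 0.03961 = 0.006551 mol; V(HCl) at equivalence = 0.006551/0.2027 = 0.03232 L.
At equivalence the base is fully converted to N2H5+; total volume = 0.07193 L, so [N2H5+] = 0.006551/0.07193 = 0.09108 M.
Ka(N2H5+) = Kw/Kb = 1.0e-14 / 1.3 x 10^-6 = 7.69e-9.
[H^+] = sqrt(Ka x [N2H5+]) = sqrt(7.69e-9 x 0.09108) = 2.65e-5 M.
pH = -log(2.65e-5) = 4.58.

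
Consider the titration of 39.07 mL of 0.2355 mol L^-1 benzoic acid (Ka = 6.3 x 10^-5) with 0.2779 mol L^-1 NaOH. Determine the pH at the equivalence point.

n(C6H5COOH) = 0.2355 x 0.03907 = 0.009201 mol; V(NaOH) at equivalence = 0.009201/0.2779 = 0.03311 L.
At equivalence all the acid is converted to C6H5COO-; total volume = 0.03907 + 0.03311 = 0.07218 L, so [C6H5COO-] = 0.009201/0.07218 = 0.1275 M.
Kb = Kw/Ka = 1.0e-14 / 6.3 x 10^-5 = 1.59e-10.
[OH^-] = sqrt(Kb x [C6H5COO-]) = sqrt(1.59e-10 x 0.1275) = 4.50e-6 M.
pOH = 5.35, so pH = 14.00 - 5.35 = 8.65.

8.65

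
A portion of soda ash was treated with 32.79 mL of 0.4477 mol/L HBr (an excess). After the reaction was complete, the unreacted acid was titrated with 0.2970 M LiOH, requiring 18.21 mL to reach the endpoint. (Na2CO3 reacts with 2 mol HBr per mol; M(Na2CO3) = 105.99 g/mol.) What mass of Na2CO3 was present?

Total n(HBr) added = 0.4477 x 0.03279 = 0.01468 mol.
n(LiOH) used = 0.2970 x 0.01821 = 0.005408 mol, which equals the excess n(HBr).
So n(HBr) consumed by the sample = 0.01468 - 0.005408 = 0.009272 mol.
n(Na2CO3) = 0.009272 / 2 = 0.004636 mol.
mass = 0.004636 mol x 105.99 g/mol = 0.491 g.

0.491 g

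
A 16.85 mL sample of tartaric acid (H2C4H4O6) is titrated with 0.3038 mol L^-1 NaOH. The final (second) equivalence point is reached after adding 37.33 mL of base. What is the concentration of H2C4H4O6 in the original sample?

n(NaOH) = 0.3038 x 0.03733 = 0.01134 mol.
At the final (second) equivalence point, 2 mol OH^- react per mol H2C4H4O6, so n(H2C4H4O6) = 0.01134 / 2 = 0.005670 mol.
[H2C4H4O6] = 0.005670 / 0.01685 L = 0.337 M.

0.337 M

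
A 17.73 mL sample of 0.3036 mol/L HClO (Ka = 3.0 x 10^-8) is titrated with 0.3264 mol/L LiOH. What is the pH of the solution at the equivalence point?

n(HClO) = 0.3036 x 0.01773 = 0.005383 mol; V(LiOH) at equivalence = 0.005383/0.3264 = 0.01649 L.
At equivalence all the acid is converted to ClO-; total volume = 0.01773 + 0.01649 = 0.03422 L, so [ClO-] = 0.005383/0.03422 = 0.1573 M.
Kb = Kw/Ka = 1.0e-14 / 3.0 x 10^-8 = 3.33e-7.
[OH^-] = sqrt(Kb x [ClO-]) = sqrt(3.33e-7 x 0.1573) = 0.000229 M.
pOH = 3.64, so pH = 14.00 - 3.64 = 10.36.

10.36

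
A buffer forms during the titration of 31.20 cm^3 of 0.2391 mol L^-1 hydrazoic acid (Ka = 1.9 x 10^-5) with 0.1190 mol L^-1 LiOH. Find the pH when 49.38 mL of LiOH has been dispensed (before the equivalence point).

5.29

Initial n(HN3) = 0.2391 x 0.03120 = 0.007460 mol.
n(LiOH) added = 0.1190 x 0.04938 = 0.005876 mol, converting that many moles of HN3 to N3-.
Remaining n(HN3) = 0.001584 mol; n(N3-) = 0.005876 mol.
By Henderson-Hasselbalch, pH = pKa + log([A^-]/[HA]) = 4.72 + log(0.005876/0.001584) = 4.72 + (+0.57) = 5.29.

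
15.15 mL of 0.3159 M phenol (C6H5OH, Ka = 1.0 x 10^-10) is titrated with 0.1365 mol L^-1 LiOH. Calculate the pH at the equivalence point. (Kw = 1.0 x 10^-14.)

n(C6H5OH) = 0.3159 x 0.01515 = 0.004786 mol; V(LiOH) at equivalence = 0.004786/0.1365 = 0.03506 L.
At equivalence all the acid is converted to C6H5O-; total volume = 0.01515 + 0.03506 = 0.05021 L, so [C6H5O-] = 0.004786/0.05021 = 0.09531 M.
Kb = Kw/Ka = 1.0e-14 / 1.0 x 10^-10 = 0.000100.
[OH^-] = sqrt(Kb x [C6H5O-]) = sqrt(0.000100 x 0.09531) = 0.00309 M.
pOH = 2.51, so pH = 14.00 - 2.51 = 11.49.

11.49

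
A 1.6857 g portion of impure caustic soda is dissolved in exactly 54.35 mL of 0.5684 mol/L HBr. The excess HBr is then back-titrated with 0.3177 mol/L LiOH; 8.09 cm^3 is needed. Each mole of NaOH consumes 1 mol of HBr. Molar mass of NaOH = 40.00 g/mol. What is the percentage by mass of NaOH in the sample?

Total n(HBr) added = 0.5684 x 0.05435 = 0.03089 mol.
n(LiOH) used = 0.3177 x 0.008090 = 0.002570 mol, which equals the excess n(HBr).
So n(HBr) consumed by the sample = 0.03089 - 0.002570 = 0.02832 mol.
n(NaOH) = 0.02832 / 1 = 0.02832 mol.
mass NaOH = 0.02832 x 40.00 = 1.133 g, so %NaOH = 1.133/1.6857 x 100 = 67.2%.

67.2%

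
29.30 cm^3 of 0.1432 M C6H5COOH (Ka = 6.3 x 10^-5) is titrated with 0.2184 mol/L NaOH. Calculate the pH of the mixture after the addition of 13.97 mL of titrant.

Initial n(C6H5COOH) = 0.1432 x 0.02930 = 0.004196 mol.
n(NaOH) added = 0.2184 x 0.01397 = 0.003051 mol, converting that many moles of C6H5COOH to C6H5COO-.
Remaining n(C6H5COOH) = 0.001145 mol; n(C6H5COO-) = 0.003051 mol.
By Henderson-Hasselbalch, pH = pKa + log([A^-]/[HA]) = 4.20 + log(0.003051/0.001145) = 4.20 + (+0.43) = 4.63.

4.63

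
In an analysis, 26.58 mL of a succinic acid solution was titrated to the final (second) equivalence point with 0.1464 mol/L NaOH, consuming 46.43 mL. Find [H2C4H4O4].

n(NaOH) = 0.1464 x 0.04643 = 0.006797 mol.
At the final (second) equivalence point, 2 mol OH^- react per mol H2C4H4O4, so n(H2C4H4O4) = 0.006797 / 2 = 0.003399 mol.
[H2C4H4O4] = 0.003399 / 0.02658 L = 0.128 M.

0.128 M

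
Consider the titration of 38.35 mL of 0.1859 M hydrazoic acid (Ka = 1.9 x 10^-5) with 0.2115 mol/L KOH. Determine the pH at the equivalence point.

8.86

n(HN3) = 0.1859 x 0.03835 = 0.007129 mol; V(KOH) at equivalence = 0.007129/0.2115 = 0.03371 L.
At equivalence all the acid is converted to N3-; total volume = 0.03835 + 0.03371 = 0.07206 L, so [N3-] = 0.007129/0.07206 = 0.09894 M.
Kb = Kw/Ka = 1.0e-14 / 1.9 x 10^-5 = 5.26e-10.
[OH^-] = sqrt(Kb x [N3-]) = sqrt(5.26e-10 x 0.09894) = 7.22e-6 M.
pOH = 5.14, so pH = 14.00 - 5.14 = 8.86.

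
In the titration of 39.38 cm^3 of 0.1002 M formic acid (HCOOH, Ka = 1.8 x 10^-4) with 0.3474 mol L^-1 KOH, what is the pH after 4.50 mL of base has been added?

Initial n(HCOOH) = 0.1002 x 0.03938 = 0.003946 mol.
n(KOH) added = 0.3474 x 0.004500 = 0.001563 mol, converting that many moles of HCOOH to HCOO-.
Remaining n(HCOOH) = 0.002383 mol; n(HCOO-) = 0.001563 mol.
By Henderson-Hasselbalch, pH = pKa + log([A^-]/[HA]) = 3.74 + log(0.001563/0.002383) = 3.74 + (-0.18) = 3.56.

3.56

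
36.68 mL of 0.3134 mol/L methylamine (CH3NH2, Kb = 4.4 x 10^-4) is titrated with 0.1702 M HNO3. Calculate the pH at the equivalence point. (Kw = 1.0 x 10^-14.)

n(CH3NH2) = 0.3134 x 0.03668 = 0.01150 mol; V(HNO3) at equivalence = 0.01150/0.1702 = 0.06754 L.
At equivalence the base is fully converted to CH3NH3+; total volume = 0.1042 L, so [CH3NH3+] = 0.01150/0.1042 = 0.1103 M.
Ka(CH3NH3+) = Kw/Kb = 1.0e-14 / 4.4 x 10^-4 = 2.27e-11.
[H^+] = sqrt(Ka x [CH3NH3+]) = sqrt(2.27e-11 x 0.1103) = 1.58e-6 M.
pH = -log(1.58e-6) = 5.80.

5.80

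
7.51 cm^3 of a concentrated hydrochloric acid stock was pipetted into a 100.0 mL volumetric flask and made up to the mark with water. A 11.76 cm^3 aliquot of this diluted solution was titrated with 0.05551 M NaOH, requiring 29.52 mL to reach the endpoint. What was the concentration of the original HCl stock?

1.86 M

n(NaOH) = 0.05551 x 0.02952 = 0.001639 mol.
n(HCl) in the aliquot = 0.001639 mol.
[diluted HCl] = 0.001639 / 0.01176 = 0.1393 M.
Dilution factor = 100.0/7.510 = 13.32, so [stock] = 0.1393 x 13.32 = 1.86 M.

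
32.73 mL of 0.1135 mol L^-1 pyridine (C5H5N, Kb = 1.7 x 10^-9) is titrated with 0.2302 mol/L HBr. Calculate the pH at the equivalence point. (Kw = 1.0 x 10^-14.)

n(C5H5N) = 0.1135 x 0.03273 = 0.003715 mol; V(HBr) at equivalence = 0.003715/0.2302 = 0.01614 L.
At equivalence the base is fully converted to C5H5NH+; total volume = 0.04887 L, so [C5H5NH+] = 0.003715/0.04887 = 0.07602 M.
Ka(C5H5NH+) = Kw/Kb = 1.0e-14 / 1.7 x 10^-9 = 5.88e-6.
[H^+] = sqrt(Ka x [C5H5NH+]) = sqrt(5.88e-6 x 0.07602) = 0.000669 M.
pH = -log(0.000669) = 3.17.

3.17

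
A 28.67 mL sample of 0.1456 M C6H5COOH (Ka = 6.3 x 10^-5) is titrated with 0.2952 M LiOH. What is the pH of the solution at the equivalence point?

8.59

n(C6H5COOH) = 0.1456 x 0.02867 = 0.004174 mol; V(LiOH) at equivalence = 0.004174/0.2952 = 0.01414 L.
At equivalence all the acid is converted to C6H5COO-; total volume = 0.02867 + 0.01414 = 0.04281 L, so [C6H5COO-] = 0.004174/0.04281 = 0.09751 M.
Kb = Kw/Ka = 1.0e-14 / 6.3 x 10^-5 = 1.59e-10.
[OH^-] = sqrt(Kb x [C6H5COO-]) = sqrt(1.59e-10 x 0.09751) = 3.93e-6 M.
pOH = 5.41, so pH = 14.00 - 5.41 = 8.59.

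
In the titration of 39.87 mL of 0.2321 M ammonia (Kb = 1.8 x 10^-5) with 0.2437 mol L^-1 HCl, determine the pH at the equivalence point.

n(NH3) = 0.2321 x 0.03987 = 0.009254 mol; V(HCl) at equivalence = 0.009254/0.2437 = 0.03797 L.
At equivalence the base is fully converted to NH4+; total volume = 0.07784 L, so [NH4+] = 0.009254/0.07784 = 0.1189 M.
Ka(NH4+) = Kw/Kb = 1.0e-14 / 1.8 x 10^-5 = 5.56e-10.
[H^+] = sqrt(Ka x [NH4+]) = sqrt(5.56e-10 x 0.1189) = 8.13e-6 M.
pH = -log(8.13e-6) = 5.09.

5.09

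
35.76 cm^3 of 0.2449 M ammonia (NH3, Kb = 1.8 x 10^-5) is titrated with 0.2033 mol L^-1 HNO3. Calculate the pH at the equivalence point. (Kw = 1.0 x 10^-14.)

5.10

n(NH3) = 0.2449 x 0.03576 = 0.008758 mol; V(HNO3) at equivalence = 0.008758/0.2033 = 0.04308 L.
At equivalence the base is fully converted to NH4+; total volume = 0.07884 L, so [NH4+] = 0.008758/0.07884 = 0.1111 M.
Ka(NH4+) = Kw/Kb = 1.0e-14 / 1.8 x 10^-5 = 5.56e-10.
[H^+] = sqrt(Ka x [NH4+]) = sqrt(5.56e-10 x 0.1111) = 7.86e-6 M.
pH = -log(7.86e-6) = 5.10.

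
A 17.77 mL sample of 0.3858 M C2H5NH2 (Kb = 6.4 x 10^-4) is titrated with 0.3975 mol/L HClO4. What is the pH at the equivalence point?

n(C2H5NH2) = 0.3858 x 0.01777 = 0.006856 mol; V(HClO4) at equivalence = 0.006856/0.3975 = 0.01725 L.
At equivalence the base is fully converted to C2H5NH3+; total volume = 0.03502 L, so [C2H5NH3+] = 0.006856/0.03502 = 0.1958 M.
Ka(C2H5NH3+) = Kw/Kb = 1.0e-14 / 6.4 x 10^-4 = 1.56e-11.
[H^+] = sqrt(Ka x [C2H5NH3+]) = sqrt(1.56e-11 x 0.1958) = 1.75e-6 M.
pH = -log(1.75e-6) = 5.76.

5.76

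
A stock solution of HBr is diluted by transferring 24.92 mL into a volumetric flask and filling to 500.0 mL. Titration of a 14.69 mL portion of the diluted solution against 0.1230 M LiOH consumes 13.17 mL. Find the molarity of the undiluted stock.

2.21 M

n(LiOH) = 0.1230 x 0.01317 = 0.001620 mol.
n(HBr) in the aliquot = 0.001620 mol.
[diluted HBr] = 0.001620 / 0.01469 = 0.1103 M.
Dilution factor = 500.0/24.92 = 20.06, so [stock] = 0.1103 x 20.06 = 2.21 M.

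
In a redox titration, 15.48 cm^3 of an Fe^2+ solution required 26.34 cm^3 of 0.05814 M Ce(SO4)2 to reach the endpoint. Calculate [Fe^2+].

0.0989 M

n(Ce(SO4)2) = 0.05814 x 0.02634 = 0.001531 mol.
From the balanced equation, 1 mol Ce(SO4)2 reacts with 1 mol Fe^2+, so n(Fe^2+) = 0.001531 x 1/1 = 0.001531 mol.
[Fe^2+] = 0.001531 / 0.01548 L = 0.0989 M.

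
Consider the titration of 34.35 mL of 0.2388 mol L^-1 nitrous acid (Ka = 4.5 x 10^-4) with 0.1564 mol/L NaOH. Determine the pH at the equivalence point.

8.16

n(HNO2) = 0.2388 x 0.03435 = 0.008203 mol; V(NaOH) at equivalence = 0.008203/0.1564 = 0.05245 L.
At equivalence all the acid is converted to NO2-; total volume = 0.03435 + 0.05245 = 0.08680 L, so [NO2-] = 0.008203/0.08680 = 0.09450 M.
Kb = Kw/Ka = 1.0e-14 / 4.5 x 10^-4 = 2.22e-11.
[OH^-] = sqrt(Kb x [NO2-]) = sqrt(2.22e-11 x 0.09450) = 1.45e-6 M.
pOH = 5.84, so pH = 14.00 - 5.84 = 8.16.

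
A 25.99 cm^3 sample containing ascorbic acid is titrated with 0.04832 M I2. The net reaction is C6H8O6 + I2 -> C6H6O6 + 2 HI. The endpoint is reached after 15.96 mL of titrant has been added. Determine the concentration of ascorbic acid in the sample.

n(I2) = 0.04832 x 0.01596 = 0.0007712 mol.
From the balanced equation, 1 mol I2 reacts with 1 mol ascorbic acid, so n(ascorbic acid) = 0.0007712 x 1/1 = 0.0007712 mol.
[ascorbic acid] = 0.0007712 / 0.02599 L = 0.0297 M.

0.0297 M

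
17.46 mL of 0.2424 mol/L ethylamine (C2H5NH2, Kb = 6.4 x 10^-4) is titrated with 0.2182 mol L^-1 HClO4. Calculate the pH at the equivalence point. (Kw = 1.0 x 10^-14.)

5.87

n(C2H5NH2) = 0.2424 x 0.01746 = 0.004232 mol; V(HClO4) at equivalence = 0.004232/0.2182 = 0.01940 L.
At equivalence the base is fully converted to C2H5NH3+; total volume = 0.03686 L, so [C2H5NH3+] = 0.004232/0.03686 = 0.1148 M.
Ka(C2H5NH3+) = Kw/Kb = 1.0e-14 / 6.4 x 10^-4 = 1.56e-11.
[H^+] = sqrt(Ka x [C2H5NH3+]) = sqrt(1.56e-11 x 0.1148) = 1.34e-6 M.
pH = -log(1.34e-6) = 5.87.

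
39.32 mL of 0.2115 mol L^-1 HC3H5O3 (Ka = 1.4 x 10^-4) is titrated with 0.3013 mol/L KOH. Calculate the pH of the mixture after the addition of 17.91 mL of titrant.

4.12

Initial n(HC3H5O3) = 0.2115 x 0.03932 = 0.008316 mol.
n(KOH) added = 0.3013 x 0.01791 = 0.005396 mol, converting that many moles of HC3H5O3 to C3H5O3-.
Remaining n(HC3H5O3) = 0.002920 mol; n(C3H5O3-) = 0.005396 mol.
By Henderson-Hasselbalch, pH = pKa + log([A^-]/[HA]) = 3.85 + log(0.005396/0.002920) = 3.85 + (+0.27) = 4.12.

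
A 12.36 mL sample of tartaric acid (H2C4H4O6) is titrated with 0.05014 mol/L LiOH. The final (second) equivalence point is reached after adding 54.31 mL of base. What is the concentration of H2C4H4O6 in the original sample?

n(LiOH) = 0.05014 x 0.05431 = 0.002723 mol.
At the final (second) equivalence point, 2 mol OH^- react per mol H2C4H4O6, so n(H2C4H4O6) = 0.002723 / 2 = 0.001362 mol.
[H2C4H4O6] = 0.001362 / 0.01236 L = 0.110 M.

0.110 M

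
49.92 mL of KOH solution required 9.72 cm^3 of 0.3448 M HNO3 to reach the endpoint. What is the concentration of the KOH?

0.0671 M

n(HNO3) delivered = 0.3448 x 0.009720 = 0.003351 mol.
For a 1:1 reaction, n(KOH) = 0.003351 mol.
[KOH] = 0.003351 mol / 0.04992 L = 0.0671 M.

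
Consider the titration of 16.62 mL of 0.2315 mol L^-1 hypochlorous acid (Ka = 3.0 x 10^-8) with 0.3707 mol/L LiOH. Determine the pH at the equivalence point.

n(HClO) = 0.2315 x 0.01662 = 0.003848 mol; V(LiOH) at equivalence = 0.003848/0.3707 = 0.01038 L.
At equivalence all the acid is converted to ClO-; total volume = 0.01662 + 0.01038 = 0.02700 L, so [ClO-] = 0.003848/0.02700 = 0.1425 M.
Kb = Kw/Ka = 1.0e-14 / 3.0 x 10^-8 = 3.33e-7.
[OH^-] = sqrt(Kb x [ClO-]) = sqrt(3.33e-7 x 0.1425) = 0.000218 M.
pOH = 3.66, so pH = 14.00 - 3.66 = 10.34.

10.34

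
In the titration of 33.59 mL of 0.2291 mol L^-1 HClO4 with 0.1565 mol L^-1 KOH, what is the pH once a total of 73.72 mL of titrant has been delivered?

12.55

n(acid) = 0.2291 x 0.03359 = 0.007695 mol; n(KOH) added = 0.1565 x 0.07372 = 0.01154 mol.
Base is in excess by 0.01154 - 0.007695 = 0.003842 mol in a total volume of 0.1073 L.
[OH^-] = 0.003842/0.1073 = 0.03580 M, so pOH = 1.45 and pH = 14.00 - 1.45 = 12.55.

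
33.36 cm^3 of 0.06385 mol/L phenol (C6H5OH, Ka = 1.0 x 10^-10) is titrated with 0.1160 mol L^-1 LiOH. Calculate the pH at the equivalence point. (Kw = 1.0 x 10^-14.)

n(C6H5OH) = 0.06385 x 0.03336 = 0.002130 mol; V(LiOH) at equivalence = 0.002130/0.1160 = 0.01836 L.
At equivalence all the acid is converted to C6H5O-; total volume = 0.03336 + 0.01836 = 0.05172 L, so [C6H5O-] = 0.002130/0.05172 = 0.04118 M.
Kb = Kw/Ka = 1.0e-14 / 1.0 x 10^-10 = 0.000100.
[OH^-] = sqrt(Kb x [C6H5O-]) = sqrt(0.000100 x 0.04118) = 0.00203 M.
pOH = 2.69, so pH = 14.00 - 2.69 = 11.31.

11.31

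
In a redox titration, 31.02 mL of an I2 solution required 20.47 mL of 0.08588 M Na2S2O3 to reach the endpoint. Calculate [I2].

n(Na2S2O3) = 0.08588 x 0.02047 = 0.001758 mol.
From the balanced equation, 2 mol Na2S2O3 reacts with 1 mol I2, so n(I2) = 0.001758 x 1/2 = 0.0008790 mol.
[I2] = 0.0008790 / 0.03102 L = 0.0283 M.

0.0283 M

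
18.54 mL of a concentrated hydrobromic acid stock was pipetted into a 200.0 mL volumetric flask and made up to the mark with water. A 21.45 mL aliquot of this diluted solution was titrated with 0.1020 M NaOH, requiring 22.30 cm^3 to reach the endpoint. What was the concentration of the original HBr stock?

1.14 M

n(NaOH) = 0.1020 x 0.02230 = 0.002275 mol.
n(HBr) in the aliquot = 0.002275 mol.
[diluted HBr] = 0.002275 / 0.02145 = 0.1060 M.
Dilution factor = 200.0/18.54 = 10.79, so [stock] = 0.1060 x 10.79 = 1.14 M.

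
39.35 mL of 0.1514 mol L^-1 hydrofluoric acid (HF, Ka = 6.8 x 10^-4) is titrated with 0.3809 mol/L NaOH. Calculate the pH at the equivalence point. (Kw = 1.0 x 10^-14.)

n(HF) = 0.1514 x 0.03935 = 0.005958 mol; V(NaOH) at equivalence = 0.005958/0.3809 = 0.01564 L.
At equivalence all the acid is converted to F-; total volume = 0.03935 + 0.01564 = 0.05499 L, so [F-] = 0.005958/0.05499 = 0.1083 M.
Kb = Kw/Ka = 1.0e-14 / 6.8 x 10^-4 = 1.47e-11.
[OH^-] = sqrt(Kb x [F-]) = sqrt(1.47e-11 x 0.1083) = 1.26e-6 M.
pOH = 5.90, so pH = 14.00 - 5.90 = 8.10.

8.10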